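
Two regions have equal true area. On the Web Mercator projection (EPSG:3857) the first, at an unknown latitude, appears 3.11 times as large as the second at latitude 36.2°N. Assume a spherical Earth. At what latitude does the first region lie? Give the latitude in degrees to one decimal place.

On Mercator, (apparent₁)/(apparent₂) = sec²φ₁ / sec²φ₂ when true areas are equal.
cos²φ₂ / cos²φ₁ = 3.11  ⇒  cos φ₁ = cos 36.2° / √3.11 = 0.8070/1.764 = 0.4576.
φ₁ = arccos(0.4576) ≈ 62.8°.

62.8°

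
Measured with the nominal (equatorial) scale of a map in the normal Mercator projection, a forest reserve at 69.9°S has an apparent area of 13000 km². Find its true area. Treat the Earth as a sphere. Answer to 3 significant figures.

Mercator is conformal, so the point scale is isotropic: h = k = sec φ = 1/cos φ.
Areal scale = k² = sec²φ = 1/cos²(69.9°) = 1/0.3437² = 8.467.
True area = apparent / (areal scale) = 13000 / 8.467 ≈ 1540 km².

1540 km²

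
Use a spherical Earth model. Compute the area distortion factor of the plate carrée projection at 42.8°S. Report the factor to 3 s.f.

1.36

For the equirectangular projection with φ₀ = 0 (plate carrée), h = 1 along meridians and k = sec φ along parallels.
Areal scale = h·k = 1 × sec φ; at 42.8°, h = 1.000, k = 1.363, so h·k = 1.363.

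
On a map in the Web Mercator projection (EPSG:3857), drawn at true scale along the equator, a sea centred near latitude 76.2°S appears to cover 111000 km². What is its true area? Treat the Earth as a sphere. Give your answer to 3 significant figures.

6320 km²

The Mercator projection is conformal; its linear scale factor is the same in every direction and equals sec φ = 1/cos φ.
Areal scale = k² = sec²φ = 1/cos²(76.2°) = 1/0.2385² = 17.58.
True area = apparent / (areal scale) = 111000 / 17.58 ≈ 6320 km².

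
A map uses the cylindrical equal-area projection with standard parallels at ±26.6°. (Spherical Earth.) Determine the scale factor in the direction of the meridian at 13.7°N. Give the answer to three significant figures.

1.09

A cylindrical equal-area projection with standard parallel φ₀ has meridian scale h = cos φ / cos φ₀ and parallel scale k = cos φ₀ / cos φ (so areas are preserved, h·k = 1).
h = cos 13.7° / cos 26.6° = 0.9715/0.8942 = 1.087.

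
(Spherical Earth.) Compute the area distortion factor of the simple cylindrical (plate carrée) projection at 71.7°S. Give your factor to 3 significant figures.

Plate carrée maps x = Rλ, y = Rφ. The meridian scale is h = 1 and the parallel scale is k = 1/cos φ = sec φ.
Areal scale = h·k = 1 × sec φ; at 71.7°, h = 1.000, k = 3.185, so h·k = 3.185.

3.18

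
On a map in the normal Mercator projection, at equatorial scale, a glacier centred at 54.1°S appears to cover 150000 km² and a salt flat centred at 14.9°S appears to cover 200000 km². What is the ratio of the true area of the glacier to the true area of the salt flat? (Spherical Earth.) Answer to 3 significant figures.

0.276

Since Mercator area scale is 1/cos²φ, the true area equals the apparent area multiplied by cos²φ.
True area of glacier: 150000 × cos²(54.1°) = 150000 × 0.3438 = 51570 km².
True area of salt flat: 200000 × cos²(14.9°) = 200000 × 0.9339 = 186800 km².
Ratio = 51570 / 186800 ≈ 0.276.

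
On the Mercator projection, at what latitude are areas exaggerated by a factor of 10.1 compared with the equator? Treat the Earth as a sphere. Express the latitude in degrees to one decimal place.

Mercator areal scale is sec²φ.
sec²φ = 10.1  ⇒  cos²φ = 0.09901  ⇒  cos φ = 0.3147.
φ = arccos(0.3147) ≈ 71.7°.

71.7°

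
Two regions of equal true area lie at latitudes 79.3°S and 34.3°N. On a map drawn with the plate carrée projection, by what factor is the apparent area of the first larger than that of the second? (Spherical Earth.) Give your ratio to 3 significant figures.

For the equirectangular projection with φ₀ = 0 (plate carrée), h = 1 along meridians and k = sec φ along parallels.
Areal scale at 79.3°: h·k = 1.000 × 5.386 = 5.386.
Areal scale at 34.3°: h·k = 1.000 × 1.211 = 1.211.
Ratio = 5.386/1.211 ≈ 4.45.

4.45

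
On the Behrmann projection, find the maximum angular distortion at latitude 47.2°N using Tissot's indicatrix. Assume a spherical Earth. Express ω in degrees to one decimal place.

The Behrmann projection is cylindrical equal-area with φ₀ = 30°. A cylindrical equal-area projection with standard parallel φ₀ has meridian scale h = cos φ / cos φ₀ and parallel scale k = cos φ₀ / cos φ (so areas are preserved, h·k = 1).
At 47.2°: h = 0.7846, k = 1.275; principal scales a = 1.275, b = 0.7846.
sin(ω/2) = (a − b)/(a + b) = 0.4901/2.059 = 0.2380, so ω = 2 arcsin(0.2380) ≈ 27.5°.

27.5°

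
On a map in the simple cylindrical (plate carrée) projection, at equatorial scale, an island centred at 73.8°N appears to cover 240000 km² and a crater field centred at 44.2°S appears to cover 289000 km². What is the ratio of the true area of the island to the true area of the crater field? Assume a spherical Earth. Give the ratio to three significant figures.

0.323

On the plate carrée, areal scale = h·k = 1 × sec φ, so true area = apparent × cos φ.
True area of island: 240000 × cos(73.8°) = 240000 × 0.2790 = 66960 km².
True area of crater field: 289000 × cos(44.2°) = 289000 × 0.7169 = 207200 km².
Ratio = 66960 / 207200 ≈ 0.323.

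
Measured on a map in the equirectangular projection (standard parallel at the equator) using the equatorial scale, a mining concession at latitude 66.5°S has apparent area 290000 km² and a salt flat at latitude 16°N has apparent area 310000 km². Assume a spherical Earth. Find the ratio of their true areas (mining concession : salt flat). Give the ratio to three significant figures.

Plate carrée has h = 1 and k = sec φ, giving areal scale sec φ; true area = (apparent area) · cos φ.
True area of mining concession: 290000 × cos(66.5°) = 290000 × 0.3987 = 115600 km².
True area of salt flat: 310000 × cos(16°) = 310000 × 0.9613 = 298000 km².
Ratio = 115600 / 298000 ≈ 0.388.

0.388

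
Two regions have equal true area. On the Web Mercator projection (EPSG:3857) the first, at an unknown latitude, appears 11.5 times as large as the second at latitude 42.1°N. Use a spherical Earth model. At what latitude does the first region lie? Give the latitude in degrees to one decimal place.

77.4°

On Mercator, (apparent₁)/(apparent₂) = sec²φ₁ / sec²φ₂ when true areas are equal.
cos²φ₂ / cos²φ₁ = 11.5  ⇒  cos φ₁ = cos 42.1° / √11.5 = 0.7420/3.391 = 0.2188.
φ₁ = arccos(0.2188) ≈ 77.4°.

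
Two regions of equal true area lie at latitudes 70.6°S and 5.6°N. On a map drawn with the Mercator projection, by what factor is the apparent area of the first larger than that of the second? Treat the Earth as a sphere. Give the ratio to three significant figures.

8.98

Mercator areal scale is sec²φ.
At 70.6°: sec²(70.6°) = 1/0.3322² = 9.064.
At 5.6°: sec²(5.6°) = 1/0.9952² = 1.010.
Ratio = 9.064/1.010 = cos²(5.6°)/cos²(70.6°) ≈ 8.98.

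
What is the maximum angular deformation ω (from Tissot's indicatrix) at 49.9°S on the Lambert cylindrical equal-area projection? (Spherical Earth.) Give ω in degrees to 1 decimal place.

The Lambert cylindrical equal-area projection is the cylindrical equal-area projection with its standard parallel at the equator (φ₀ = 0). A cylindrical equal-area projection with standard parallel φ₀ has meridian scale h = cos φ / cos φ₀ and parallel scale k = cos φ₀ / cos φ (so areas are preserved, h·k = 1).
At 49.9°: h = 0.6441, k = 1.552; principal scales a = 1.552, b = 0.6441.
sin(ω/2) = (a − b)/(a + b) = 0.9084/2.197 = 0.4135, so ω = 2 arcsin(0.4135) ≈ 48.9°.

48.9°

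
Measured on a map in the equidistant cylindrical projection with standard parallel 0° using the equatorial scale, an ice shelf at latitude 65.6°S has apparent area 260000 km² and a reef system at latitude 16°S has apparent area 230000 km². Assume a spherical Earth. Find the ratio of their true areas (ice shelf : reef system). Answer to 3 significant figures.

0.486

On the plate carrée, areal scale = h·k = 1 × sec φ, so true area = apparent × cos φ.
True area of ice shelf: 260000 × cos(65.6°) = 260000 × 0.4131 = 107400 km².
True area of reef system: 230000 × cos(16°) = 230000 × 0.9613 = 221100 km².
Ratio = 107400 / 221100 ≈ 0.486.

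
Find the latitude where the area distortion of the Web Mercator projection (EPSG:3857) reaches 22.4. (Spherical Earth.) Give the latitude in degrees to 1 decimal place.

77.8°

Mercator areal scale is sec²φ.
sec²φ = 22.4  ⇒  cos²φ = 0.04464  ⇒  cos φ = 0.2113.
φ = arccos(0.2113) ≈ 77.8°.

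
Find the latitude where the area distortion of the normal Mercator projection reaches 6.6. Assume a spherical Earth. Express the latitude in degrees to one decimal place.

67.1°

Mercator areal scale is sec²φ.
sec²φ = 6.6  ⇒  cos²φ = 0.1515  ⇒  cos φ = 0.3892.
φ = arccos(0.3892) ≈ 67.1°.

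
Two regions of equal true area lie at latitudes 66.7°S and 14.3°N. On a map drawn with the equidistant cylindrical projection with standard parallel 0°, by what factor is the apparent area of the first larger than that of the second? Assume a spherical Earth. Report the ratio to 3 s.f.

2.45

For the equirectangular projection with φ₀ = 0 (plate carrée), h = 1 along meridians and k = sec φ along parallels.
Areal scale at 66.7°: h·k = 1.000 × 2.528 = 2.528.
Areal scale at 14.3°: h·k = 1.000 × 1.032 = 1.032.
Ratio = 2.528/1.032 ≈ 2.45.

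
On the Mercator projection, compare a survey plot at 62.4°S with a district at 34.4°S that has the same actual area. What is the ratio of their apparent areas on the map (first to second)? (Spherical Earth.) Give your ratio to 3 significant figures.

Mercator areal scale is sec²φ.
At 62.4°: sec²(62.4°) = 1/0.4633² = 4.659.
At 34.4°: sec²(34.4°) = 1/0.8251² = 1.469.
Ratio = 4.659/1.469 = cos²(34.4°)/cos²(62.4°) ≈ 3.17.

3.17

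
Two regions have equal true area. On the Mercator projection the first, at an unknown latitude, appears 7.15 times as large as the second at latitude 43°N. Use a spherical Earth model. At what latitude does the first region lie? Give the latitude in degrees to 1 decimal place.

74.1°

Mercator areal scale is sec²φ, so apparent-area ratio = sec²φ₁ / sec²φ₂ = cos²φ₂ / cos²φ₁.
cos²φ₂ / cos²φ₁ = 7.15  ⇒  cos φ₁ = cos 43° / √7.15 = 0.7314/2.674 = 0.2735.
φ₁ = arccos(0.2735) ≈ 74.1°.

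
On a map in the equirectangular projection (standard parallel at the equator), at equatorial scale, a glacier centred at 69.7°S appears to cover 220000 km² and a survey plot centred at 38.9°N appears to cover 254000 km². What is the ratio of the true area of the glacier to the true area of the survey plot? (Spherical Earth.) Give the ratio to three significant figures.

0.386

On the plate carrée, areal scale = h·k = 1 × sec φ, so true area = apparent × cos φ.
True area of glacier: 220000 × cos(69.7°) = 220000 × 0.3469 = 76330 km².
True area of survey plot: 254000 × cos(38.9°) = 254000 × 0.7782 = 197700 km².
Ratio = 76330 / 197700 ≈ 0.386.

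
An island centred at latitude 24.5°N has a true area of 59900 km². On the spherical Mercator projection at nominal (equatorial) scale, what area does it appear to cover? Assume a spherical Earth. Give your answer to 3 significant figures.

72300 km²

For Mercator, h = k = sec φ (a conformal cylindrical projection has a single point scale, 1/cos φ).
Areal scale = k² = sec²φ = 1/cos²(24.5°) = 1/0.9100² = 1.208.
Apparent area = 59900 × 1.208 ≈ 72300 km².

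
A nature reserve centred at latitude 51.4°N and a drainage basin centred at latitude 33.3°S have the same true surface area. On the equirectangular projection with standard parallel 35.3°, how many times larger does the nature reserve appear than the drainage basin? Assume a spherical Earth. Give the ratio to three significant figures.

1.34

The equidistant cylindrical projection with φ₀ = 35.3° has h = 1 (meridians true) and k = cos φ₀ / cos φ along parallels.
Areal scale at 51.4°: h·k = 1.000 × 1.308 = 1.308.
Areal scale at 33.3°: h·k = 1.000 × 0.9765 = 0.9765.
Ratio = 1.308/0.9765 ≈ 1.34.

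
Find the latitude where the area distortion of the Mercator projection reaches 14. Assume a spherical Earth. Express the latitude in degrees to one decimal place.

Mercator areal scale is sec²φ.
sec²φ = 14  ⇒  cos²φ = 0.07143  ⇒  cos φ = 0.2673.
φ = arccos(0.2673) ≈ 74.5°.

74.5°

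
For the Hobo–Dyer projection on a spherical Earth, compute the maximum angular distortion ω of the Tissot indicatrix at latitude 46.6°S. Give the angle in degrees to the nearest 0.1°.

Hobo–Dyer is a cylindrical equal-area projection with standard parallels at ±37.5°. For cylindrical equal-area with standard parallel φ₀, h = cos φ / cos φ₀ and k = cos φ₀ / cos φ, so h·k = 1.
At 46.6°: h = 0.8661, k = 1.155; principal scales a = 1.155, b = 0.8661.
sin(ω/2) = (a − b)/(a + b) = 0.2886/2.021 = 0.1428, so ω = 2 arcsin(0.1428) ≈ 16.4°.

16.4°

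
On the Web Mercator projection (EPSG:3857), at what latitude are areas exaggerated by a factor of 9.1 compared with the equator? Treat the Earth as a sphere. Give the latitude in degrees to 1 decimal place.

70.6°

Mercator areal scale is sec²φ.
sec²φ = 9.1  ⇒  cos²φ = 0.1099  ⇒  cos φ = 0.3315.
φ = arccos(0.3315) ≈ 70.6°.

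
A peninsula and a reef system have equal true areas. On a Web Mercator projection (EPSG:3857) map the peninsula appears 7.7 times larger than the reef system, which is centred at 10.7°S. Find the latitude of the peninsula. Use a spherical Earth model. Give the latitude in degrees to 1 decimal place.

For equal true areas on Mercator, apparent areas scale as sec²φ, so the ratio is cos²φ₂ / cos²φ₁.
cos²φ₂ / cos²φ₁ = 7.7  ⇒  cos φ₁ = cos 10.7° / √7.7 = 0.9826/2.775 = 0.3541.
φ₁ = arccos(0.3541) ≈ 69.3°.

69.3°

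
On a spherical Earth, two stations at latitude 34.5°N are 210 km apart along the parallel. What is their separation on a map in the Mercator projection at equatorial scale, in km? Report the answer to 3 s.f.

The Mercator projection is conformal; its linear scale factor is the same in every direction and equals sec φ = 1/cos φ.
Along the parallel, k = sec 34.5° = 1/0.8241 = 1.213.
Map distance = 210 × 1.213 ≈ 255 km.

255 km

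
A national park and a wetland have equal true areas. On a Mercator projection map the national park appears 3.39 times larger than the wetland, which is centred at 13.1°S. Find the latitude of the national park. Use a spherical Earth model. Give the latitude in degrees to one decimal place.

58.1°

For equal true areas on Mercator, apparent areas scale as sec²φ, so the ratio is cos²φ₂ / cos²φ₁.
cos²φ₂ / cos²φ₁ = 3.39  ⇒  cos φ₁ = cos 13.1° / √3.39 = 0.9740/1.841 = 0.5290.
φ₁ = arccos(0.5290) ≈ 58.1°.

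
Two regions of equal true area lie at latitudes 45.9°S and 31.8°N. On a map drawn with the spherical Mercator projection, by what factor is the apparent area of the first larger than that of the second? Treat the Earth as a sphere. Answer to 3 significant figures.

1.49

Mercator is conformal with k = sec φ, so areal scale = k² = sec²φ.
At 45.9°: sec²(45.9°) = 1/0.6959² = 2.065.
At 31.8°: sec²(31.8°) = 1/0.8499² = 1.384.
Ratio = 2.065/1.384 = cos²(31.8°)/cos²(45.9°) ≈ 1.49.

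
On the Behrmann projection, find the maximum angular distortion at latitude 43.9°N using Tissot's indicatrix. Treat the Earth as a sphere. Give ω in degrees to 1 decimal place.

Behrmann is a cylindrical equal-area projection with standard parallels at ±30°. For cylindrical equal-area with standard parallel φ₀, h = cos φ / cos φ₀ and k = cos φ₀ / cos φ, so h·k = 1.
At 43.9°: h = 0.8320, k = 1.202; principal scales a = 1.202, b = 0.8320.
sin(ω/2) = (a − b)/(a + b) = 0.3699/2.034 = 0.1819, so ω = 2 arcsin(0.1819) ≈ 21.0°.

21.0°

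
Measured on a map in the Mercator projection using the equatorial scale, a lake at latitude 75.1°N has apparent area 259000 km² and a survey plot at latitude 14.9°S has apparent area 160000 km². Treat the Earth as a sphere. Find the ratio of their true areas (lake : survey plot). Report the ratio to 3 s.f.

0.115

On Mercator the areal scale is sec²φ, so true area = apparent × cos²φ.
True area of lake: 259000 × cos²(75.1°) = 259000 × 0.06612 = 17120 km².
True area of survey plot: 160000 × cos²(14.9°) = 160000 × 0.9339 = 149400 km².
Ratio = 17120 / 149400 ≈ 0.115.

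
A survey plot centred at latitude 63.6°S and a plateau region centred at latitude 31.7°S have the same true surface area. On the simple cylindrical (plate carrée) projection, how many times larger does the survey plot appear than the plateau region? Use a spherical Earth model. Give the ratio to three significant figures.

1.91

In the plate carrée (x = Rλ, y = Rφ), meridians are true-scale (h = 1) and parallels are stretched by k = sec φ.
Areal scale at 63.6°: h·k = 1.000 × 2.249 = 2.249.
Areal scale at 31.7°: h·k = 1.000 × 1.175 = 1.175.
Ratio = 2.249/1.175 ≈ 1.91.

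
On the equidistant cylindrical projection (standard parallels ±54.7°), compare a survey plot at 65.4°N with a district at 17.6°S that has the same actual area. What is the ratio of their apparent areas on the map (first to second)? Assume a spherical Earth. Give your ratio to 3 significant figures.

2.29

The equidistant cylindrical projection with φ₀ = 54.7° has h = 1 (meridians true) and k = cos φ₀ / cos φ along parallels.
Areal scale at 65.4°: h·k = 1.000 × 1.388 = 1.388.
Areal scale at 17.6°: h·k = 1.000 × 0.6062 = 0.6062.
Ratio = 1.388/0.6062 ≈ 2.29.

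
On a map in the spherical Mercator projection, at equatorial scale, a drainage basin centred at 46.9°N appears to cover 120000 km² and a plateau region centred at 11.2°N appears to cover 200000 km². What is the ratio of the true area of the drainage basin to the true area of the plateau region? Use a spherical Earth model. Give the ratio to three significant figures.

On Mercator the areal scale is sec²φ, so true area = apparent × cos²φ.
True area of drainage basin: 120000 × cos²(46.9°) = 120000 × 0.4669 = 56020 km².
True area of plateau region: 200000 × cos²(11.2°) = 200000 × 0.9623 = 192500 km².
Ratio = 56020 / 192500 ≈ 0.291.

0.291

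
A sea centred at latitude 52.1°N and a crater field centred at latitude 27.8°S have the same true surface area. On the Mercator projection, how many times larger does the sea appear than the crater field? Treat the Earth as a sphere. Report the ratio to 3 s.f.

Mercator is conformal with k = sec φ, so areal scale = k² = sec²φ.
At 52.1°: sec²(52.1°) = 1/0.6143² = 2.650.
At 27.8°: sec²(27.8°) = 1/0.8846² = 1.278.
Ratio = 2.650/1.278 = cos²(27.8°)/cos²(52.1°) ≈ 2.07.

2.07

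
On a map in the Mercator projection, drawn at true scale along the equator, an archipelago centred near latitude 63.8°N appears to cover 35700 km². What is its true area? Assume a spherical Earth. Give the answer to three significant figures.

For Mercator, h = k = sec φ (a conformal cylindrical projection has a single point scale, 1/cos φ).
Areal scale = k² = sec²φ = 1/cos²(63.8°) = 1/0.4415² = 5.130.
True area = apparent / (areal scale) = 35700 / 5.130 ≈ 6960 km².

6960 km²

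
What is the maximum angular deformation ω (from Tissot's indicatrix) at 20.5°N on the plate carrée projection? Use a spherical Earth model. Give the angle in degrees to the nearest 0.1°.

3.7°

Plate carrée maps x = Rλ, y = Rφ. The meridian scale is h = 1 and the parallel scale is k = 1/cos φ = sec φ.
At 20.5°: h = 1.000, k = 1.068; principal scales a = 1.068, b = 1.000.
sin(ω/2) = (a − b)/(a + b) = 0.06761/2.068 = 0.03270, so ω = 2 arcsin(0.03270) ≈ 3.7°.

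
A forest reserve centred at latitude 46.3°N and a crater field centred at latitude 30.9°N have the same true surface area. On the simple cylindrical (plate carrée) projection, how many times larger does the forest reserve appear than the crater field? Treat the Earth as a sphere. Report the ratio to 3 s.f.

Plate carrée maps x = Rλ, y = Rφ. The meridian scale is h = 1 and the parallel scale is k = 1/cos φ = sec φ.
Areal scale at 46.3°: h·k = 1.000 × 1.447 = 1.447.
Areal scale at 30.9°: h·k = 1.000 × 1.165 = 1.165.
Ratio = 1.447/1.165 ≈ 1.24.

1.24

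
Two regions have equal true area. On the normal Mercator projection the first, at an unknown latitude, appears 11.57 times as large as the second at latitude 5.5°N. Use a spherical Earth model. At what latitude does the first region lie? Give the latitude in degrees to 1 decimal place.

73.0°

For equal true areas on Mercator, apparent areas scale as sec²φ, so the ratio is cos²φ₂ / cos²φ₁.
cos²φ₂ / cos²φ₁ = 11.57  ⇒  cos φ₁ = cos 5.5° / √11.57 = 0.9954/3.401 = 0.2926.
φ₁ = arccos(0.2926) ≈ 73.0°.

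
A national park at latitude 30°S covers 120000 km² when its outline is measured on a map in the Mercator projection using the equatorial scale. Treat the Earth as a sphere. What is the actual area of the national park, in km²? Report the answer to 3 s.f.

For Mercator, h = k = sec φ (a conformal cylindrical projection has a single point scale, 1/cos φ).
Areal scale = k² = sec²φ = 1/cos²(30°) = 1/0.8660² = 1.333.
True area = apparent / (areal scale) = 120000 / 1.333 ≈ 90000 km².

90000 km²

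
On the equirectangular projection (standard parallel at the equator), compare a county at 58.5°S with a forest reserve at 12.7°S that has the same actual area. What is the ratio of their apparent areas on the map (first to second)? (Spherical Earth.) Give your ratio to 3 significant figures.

In the plate carrée (x = Rλ, y = Rφ), meridians are true-scale (h = 1) and parallels are stretched by k = sec φ.
Areal scale at 58.5°: h·k = 1.000 × 1.914 = 1.914.
Areal scale at 12.7°: h·k = 1.000 × 1.025 = 1.025.
Ratio = 1.914/1.025 ≈ 1.87.

1.87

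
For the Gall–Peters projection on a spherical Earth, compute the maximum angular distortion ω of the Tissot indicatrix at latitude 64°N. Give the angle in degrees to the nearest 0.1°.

Gall–Peters is a cylindrical equal-area projection with standard parallels at ±45°. A cylindrical equal-area projection with standard parallel φ₀ has meridian scale h = cos φ / cos φ₀ and parallel scale k = cos φ₀ / cos φ (so areas are preserved, h·k = 1).
At 64°: h = 0.6200, k = 1.613; principal scales a = 1.613, b = 0.6200.
sin(ω/2) = (a − b)/(a + b) = 0.9931/2.233 = 0.4447, so ω = 2 arcsin(0.4447) ≈ 52.8°.

52.8°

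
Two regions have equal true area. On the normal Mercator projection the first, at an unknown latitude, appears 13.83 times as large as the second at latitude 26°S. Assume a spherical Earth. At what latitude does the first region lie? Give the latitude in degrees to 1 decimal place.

76.0°

For equal true areas on Mercator, apparent areas scale as sec²φ, so the ratio is cos²φ₂ / cos²φ₁.
cos²φ₂ / cos²φ₁ = 13.83  ⇒  cos φ₁ = cos 26° / √13.83 = 0.8988/3.719 = 0.2417.
φ₁ = arccos(0.2417) ≈ 76.0°.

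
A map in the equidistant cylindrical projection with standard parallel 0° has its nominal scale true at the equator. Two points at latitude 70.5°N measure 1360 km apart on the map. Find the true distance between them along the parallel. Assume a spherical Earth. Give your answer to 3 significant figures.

454 km

In the plate carrée (x = Rλ, y = Rφ), meridians are true-scale (h = 1) and parallels are stretched by k = sec φ.
Along the parallel at 70.5°, map distances are exaggerated by k = sec 70.5° = 2.996.
True distance = 1360 / 2.996 = 1360 × cos 70.5° ≈ 454 km.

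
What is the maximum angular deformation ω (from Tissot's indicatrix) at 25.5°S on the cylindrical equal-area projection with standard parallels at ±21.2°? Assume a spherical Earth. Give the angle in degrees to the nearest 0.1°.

3.7°

A cylindrical equal-area projection with standard parallel φ₀ has meridian scale h = cos φ / cos φ₀ and parallel scale k = cos φ₀ / cos φ (so areas are preserved, h·k = 1).
At 25.5°: h = 0.9681, k = 1.033; principal scales a = 1.033, b = 0.9681.
sin(ω/2) = (a − b)/(a + b) = 0.06485/2.001 = 0.03241, so ω = 2 arcsin(0.03241) ≈ 3.7°.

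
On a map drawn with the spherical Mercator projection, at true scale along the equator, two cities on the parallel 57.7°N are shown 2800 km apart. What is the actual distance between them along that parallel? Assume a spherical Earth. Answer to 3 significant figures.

1500 km

The Mercator projection is conformal; its linear scale factor is the same in every direction and equals sec φ = 1/cos φ.
Along the parallel at 57.7°, map distances are exaggerated by k = sec 57.7° = 1.871.
True distance = 2800 / 1.871 = 2800 × cos 57.7° ≈ 1500 km.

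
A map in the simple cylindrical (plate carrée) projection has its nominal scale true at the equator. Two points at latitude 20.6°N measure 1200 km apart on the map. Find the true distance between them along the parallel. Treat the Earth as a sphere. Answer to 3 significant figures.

For the equirectangular projection with φ₀ = 0 (plate carrée), h = 1 along meridians and k = sec φ along parallels.
Along the parallel at 20.6°, map distances are exaggerated by k = sec 20.6° = 1.068.
True distance = 1200 / 1.068 = 1200 × cos 20.6° ≈ 1120 km.

1120 km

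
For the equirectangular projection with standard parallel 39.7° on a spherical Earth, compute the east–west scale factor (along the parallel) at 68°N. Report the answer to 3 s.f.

The equidistant cylindrical projection with φ₀ = 39.7° has h = 1 (meridians true) and k = cos φ₀ / cos φ along parallels.
k = cos 39.7° / cos 68° = 0.7694/0.3746 = 2.054.

2.05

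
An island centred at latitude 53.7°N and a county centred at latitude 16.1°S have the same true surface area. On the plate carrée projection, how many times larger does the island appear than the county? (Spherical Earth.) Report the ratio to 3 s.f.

1.62

Plate carrée maps x = Rλ, y = Rφ. The meridian scale is h = 1 and the parallel scale is k = 1/cos φ = sec φ.
Areal scale at 53.7°: h·k = 1.000 × 1.689 = 1.689.
Areal scale at 16.1°: h·k = 1.000 × 1.041 = 1.041.
Ratio = 1.689/1.041 ≈ 1.62.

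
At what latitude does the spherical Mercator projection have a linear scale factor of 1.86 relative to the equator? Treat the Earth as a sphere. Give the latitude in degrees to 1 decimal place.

57.5°

Mercator scale is k = sec φ = 1/cos φ.
1/cos φ = 1.86  ⇒  cos φ = 0.5376  ⇒  φ = arccos(0.5376) ≈ 57.5°.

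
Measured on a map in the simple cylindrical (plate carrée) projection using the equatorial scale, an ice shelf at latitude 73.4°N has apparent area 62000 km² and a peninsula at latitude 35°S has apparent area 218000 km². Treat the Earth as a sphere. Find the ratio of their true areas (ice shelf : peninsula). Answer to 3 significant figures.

0.0992

On the plate carrée, areal scale = h·k = 1 × sec φ, so true area = apparent × cos φ.
True area of ice shelf: 62000 × cos(73.4°) = 62000 × 0.2857 = 17710 km².
True area of peninsula: 218000 × cos(35°) = 218000 × 0.8192 = 178600 km².
Ratio = 17710 / 178600 ≈ 0.0992.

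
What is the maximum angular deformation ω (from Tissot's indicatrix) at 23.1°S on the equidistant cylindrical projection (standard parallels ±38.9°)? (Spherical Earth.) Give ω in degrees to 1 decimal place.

In the equirectangular projection with standard parallel φ₀ = 38.9° (x = Rλ cos φ₀, y = Rφ), meridians are true-scale (h = 1) and the parallel scale is k = cos φ₀ / cos φ.
At 23.1°: h = 1.000, k = 0.8461; principal scales a = 1.000, b = 0.8461.
sin(ω/2) = (a − b)/(a + b) = 0.1539/1.846 = 0.08338, so ω = 2 arcsin(0.08338) ≈ 9.6°.

9.6°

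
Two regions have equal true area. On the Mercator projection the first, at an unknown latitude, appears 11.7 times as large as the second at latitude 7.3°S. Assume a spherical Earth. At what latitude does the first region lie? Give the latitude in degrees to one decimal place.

For equal true areas on Mercator, apparent areas scale as sec²φ, so the ratio is cos²φ₂ / cos²φ₁.
cos²φ₂ / cos²φ₁ = 11.7  ⇒  cos φ₁ = cos 7.3° / √11.7 = 0.9919/3.421 = 0.2900.
φ₁ = arccos(0.2900) ≈ 73.1°.

73.1°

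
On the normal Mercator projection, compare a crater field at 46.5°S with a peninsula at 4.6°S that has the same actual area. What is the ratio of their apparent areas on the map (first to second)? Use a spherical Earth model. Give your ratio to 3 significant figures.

2.10

On Mercator, area is exaggerated by sec²φ = 1/cos²φ.
At 46.5°: sec²(46.5°) = 1/0.6884² = 2.110.
At 4.6°: sec²(4.6°) = 1/0.9968² = 1.006.
Ratio = 2.110/1.006 = cos²(4.6°)/cos²(46.5°) ≈ 2.10.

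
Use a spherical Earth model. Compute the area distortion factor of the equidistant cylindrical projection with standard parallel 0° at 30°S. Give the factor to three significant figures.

For the equirectangular projection with φ₀ = 0 (plate carrée), h = 1 along meridians and k = sec φ along parallels.
Areal scale = h·k = 1 × sec φ; at 30°, h = 1.000, k = 1.155, so h·k = 1.155.

1.15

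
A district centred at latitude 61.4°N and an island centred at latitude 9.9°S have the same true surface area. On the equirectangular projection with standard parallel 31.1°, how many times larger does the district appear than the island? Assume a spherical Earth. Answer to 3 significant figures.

2.06

With standard parallel φ₀ = 31.1°, the equirectangular projection gives x = Rλ cos φ₀, y = Rφ, so h = 1 and k = cos 31.1° / cos φ.
Areal scale at 61.4°: h·k = 1.000 × 1.789 = 1.789.
Areal scale at 9.9°: h·k = 1.000 × 0.8692 = 0.8692.
Ratio = 1.789/0.8692 ≈ 2.06.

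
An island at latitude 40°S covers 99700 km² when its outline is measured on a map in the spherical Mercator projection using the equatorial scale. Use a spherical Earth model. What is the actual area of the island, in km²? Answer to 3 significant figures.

For Mercator, h = k = sec φ (a conformal cylindrical projection has a single point scale, 1/cos φ).
Areal scale = k² = sec²φ = 1/cos²(40°) = 1/0.7660² = 1.704.
True area = apparent / (areal scale) = 99700 / 1.704 ≈ 58500 km².

58500 km²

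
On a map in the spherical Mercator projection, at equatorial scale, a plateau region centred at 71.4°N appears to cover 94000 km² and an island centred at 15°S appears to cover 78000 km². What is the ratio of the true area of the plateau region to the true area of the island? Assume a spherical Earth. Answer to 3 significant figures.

Since Mercator area scale is 1/cos²φ, the true area equals the apparent area multiplied by cos²φ.
True area of plateau region: 94000 × cos²(71.4°) = 94000 × 0.1017 = 9563 km².
True area of island: 78000 × cos²(15°) = 78000 × 0.9330 = 72770 km².
Ratio = 9563 / 72770 ≈ 0.131.

0.131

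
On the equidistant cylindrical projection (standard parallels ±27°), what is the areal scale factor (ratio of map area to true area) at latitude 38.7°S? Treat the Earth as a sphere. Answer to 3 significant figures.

In the equirectangular projection with standard parallel φ₀ = 27° (x = Rλ cos φ₀, y = Rφ), meridians are true-scale (h = 1) and the parallel scale is k = cos φ₀ / cos φ.
Areal scale = h·k = 1 × cos φ₀ / cos φ; at 38.7°, h = 1.000, k = 1.142, so h·k = 1.142.

1.14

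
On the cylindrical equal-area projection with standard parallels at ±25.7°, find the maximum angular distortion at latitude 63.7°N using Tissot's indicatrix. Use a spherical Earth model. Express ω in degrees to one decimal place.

75.3°

For cylindrical equal-area with standard parallel φ₀, h = cos φ / cos φ₀ and k = cos φ₀ / cos φ, so h·k = 1.
At 63.7°: h = 0.4917, k = 2.034; principal scales a = 2.034, b = 0.4917.
sin(ω/2) = (a − b)/(a + b) = 1.542/2.525 = 0.6106, so ω = 2 arcsin(0.6106) ≈ 75.3°.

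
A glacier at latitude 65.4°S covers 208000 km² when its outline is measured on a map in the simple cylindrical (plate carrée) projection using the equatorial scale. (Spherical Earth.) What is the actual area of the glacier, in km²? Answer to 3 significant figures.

Plate carrée maps x = Rλ, y = Rφ. The meridian scale is h = 1 and the parallel scale is k = 1/cos φ = sec φ.
Areal scale = h·k = 1 × sec φ; at 65.4°, h = 1.000, k = 2.402, so h·k = 2.402.
True area = apparent / (areal scale) = 208000 / 2.402 ≈ 86600 km².

86600 km²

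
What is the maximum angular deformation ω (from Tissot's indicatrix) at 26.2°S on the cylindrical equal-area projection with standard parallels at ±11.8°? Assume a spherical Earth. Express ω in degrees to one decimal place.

A cylindrical equal-area projection with standard parallel φ₀ has meridian scale h = cos φ / cos φ₀ and parallel scale k = cos φ₀ / cos φ (so areas are preserved, h·k = 1).
At 26.2°: h = 0.9166, k = 1.091; principal scales a = 1.091, b = 0.9166.
sin(ω/2) = (a − b)/(a + b) = 0.1743/2.008 = 0.08683, so ω = 2 arcsin(0.08683) ≈ 10.0°.

10.0°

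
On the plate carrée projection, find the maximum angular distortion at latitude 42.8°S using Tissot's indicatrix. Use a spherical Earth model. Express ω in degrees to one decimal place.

For the equirectangular projection with φ₀ = 0 (plate carrée), h = 1 along meridians and k = sec φ along parallels.
At 42.8°: h = 1.000, k = 1.363; principal scales a = 1.363, b = 1.000.
sin(ω/2) = (a − b)/(a + b) = 0.3629/2.363 = 0.1536, so ω = 2 arcsin(0.1536) ≈ 17.7°.

17.7°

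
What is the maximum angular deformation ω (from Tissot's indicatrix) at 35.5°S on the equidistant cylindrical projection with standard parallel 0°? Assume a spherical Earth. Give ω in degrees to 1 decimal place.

Plate carrée maps x = Rλ, y = Rφ. The meridian scale is h = 1 and the parallel scale is k = 1/cos φ = sec φ.
At 35.5°: h = 1.000, k = 1.228; principal scales a = 1.228, b = 1.000.
sin(ω/2) = (a − b)/(a + b) = 0.2283/2.228 = 0.1025, so ω = 2 arcsin(0.1025) ≈ 11.8°.

11.8°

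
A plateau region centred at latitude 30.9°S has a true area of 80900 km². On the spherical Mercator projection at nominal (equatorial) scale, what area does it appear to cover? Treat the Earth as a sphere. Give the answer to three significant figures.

110000 km²

For Mercator, h = k = sec φ (a conformal cylindrical projection has a single point scale, 1/cos φ).
Areal scale = k² = sec²φ = 1/cos²(30.9°) = 1/0.8581² = 1.358.
Apparent area = 80900 × 1.358 ≈ 110000 km².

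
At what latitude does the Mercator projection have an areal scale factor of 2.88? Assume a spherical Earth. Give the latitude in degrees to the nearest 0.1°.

Mercator areal scale is sec²φ.
sec²φ = 2.88  ⇒  cos²φ = 0.3472  ⇒  cos φ = 0.5893.
φ = arccos(0.5893) ≈ 53.9°.

53.9°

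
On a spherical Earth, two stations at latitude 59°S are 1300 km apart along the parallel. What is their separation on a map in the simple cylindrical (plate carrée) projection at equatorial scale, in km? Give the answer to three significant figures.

For the equirectangular projection with φ₀ = 0 (plate carrée), h = 1 along meridians and k = sec φ along parallels.
Along the parallel, k = sec 59° = 1/0.5150 = 1.942.
Map distance = 1300 × 1.942 ≈ 2520 km.

2520 km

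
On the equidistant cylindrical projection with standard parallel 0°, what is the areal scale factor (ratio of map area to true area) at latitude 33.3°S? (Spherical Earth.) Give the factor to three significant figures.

1.20

In the plate carrée (x = Rλ, y = Rφ), meridians are true-scale (h = 1) and parallels are stretched by k = sec φ.
Areal scale = h·k = 1 × sec φ; at 33.3°, h = 1.000, k = 1.196, so h·k = 1.196.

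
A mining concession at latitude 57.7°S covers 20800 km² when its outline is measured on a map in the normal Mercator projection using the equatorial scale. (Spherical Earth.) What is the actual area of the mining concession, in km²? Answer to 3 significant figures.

5940 km²

The Mercator projection is conformal; its linear scale factor is the same in every direction and equals sec φ = 1/cos φ.
Areal scale = k² = sec²φ = 1/cos²(57.7°) = 1/0.5344² = 3.502.
True area = apparent / (areal scale) = 20800 / 3.502 ≈ 5940 km².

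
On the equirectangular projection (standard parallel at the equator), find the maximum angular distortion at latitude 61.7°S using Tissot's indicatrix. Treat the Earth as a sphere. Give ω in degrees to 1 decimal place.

Plate carrée maps x = Rλ, y = Rφ. The meridian scale is h = 1 and the parallel scale is k = 1/cos φ = sec φ.
At 61.7°: h = 1.000, k = 2.109; principal scales a = 2.109, b = 1.000.
sin(ω/2) = (a − b)/(a + b) = 1.109/3.109 = 0.3568, so ω = 2 arcsin(0.3568) ≈ 41.8°.

41.8°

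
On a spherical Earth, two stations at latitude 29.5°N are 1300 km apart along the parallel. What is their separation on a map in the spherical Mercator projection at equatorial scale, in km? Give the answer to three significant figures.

1490 km

For Mercator, h = k = sec φ (a conformal cylindrical projection has a single point scale, 1/cos φ).
Along the parallel, k = sec 29.5° = 1/0.8704 = 1.149.
Map distance = 1300 × 1.149 ≈ 1490 km.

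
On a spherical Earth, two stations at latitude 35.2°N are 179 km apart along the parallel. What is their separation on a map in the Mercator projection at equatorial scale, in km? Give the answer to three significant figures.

For Mercator, h = k = sec φ (a conformal cylindrical projection has a single point scale, 1/cos φ).
Along the parallel, k = sec 35.2° = 1/0.8171 = 1.224.
Map distance = 179 × 1.224 ≈ 219 km.

219 km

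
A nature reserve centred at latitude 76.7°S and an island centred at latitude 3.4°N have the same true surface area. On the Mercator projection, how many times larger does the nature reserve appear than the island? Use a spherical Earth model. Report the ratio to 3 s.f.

On Mercator, area is exaggerated by sec²φ = 1/cos²φ.
At 76.7°: sec²(76.7°) = 1/0.2300² = 18.90.
At 3.4°: sec²(3.4°) = 1/0.9982² = 1.004.
Ratio = 18.90/1.004 = cos²(3.4°)/cos²(76.7°) ≈ 18.8.

18.8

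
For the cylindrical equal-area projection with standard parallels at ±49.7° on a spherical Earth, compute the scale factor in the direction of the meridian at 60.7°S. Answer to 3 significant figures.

0.757

For cylindrical equal-area with standard parallel φ₀, h = cos φ / cos φ₀ and k = cos φ₀ / cos φ, so h·k = 1.
h = cos 60.7° / cos 49.7° = 0.4894/0.6468 = 0.7566.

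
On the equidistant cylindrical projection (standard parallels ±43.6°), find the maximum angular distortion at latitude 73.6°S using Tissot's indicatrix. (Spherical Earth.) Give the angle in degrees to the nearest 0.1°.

With standard parallel φ₀ = 43.6°, the equirectangular projection gives x = Rλ cos φ₀, y = Rφ, so h = 1 and k = cos 43.6° / cos φ.
At 73.6°: h = 1.000, k = 2.565; principal scales a = 2.565, b = 1.000.
sin(ω/2) = (a − b)/(a + b) = 1.565/3.565 = 0.4390, so ω = 2 arcsin(0.4390) ≈ 52.1°.

52.1°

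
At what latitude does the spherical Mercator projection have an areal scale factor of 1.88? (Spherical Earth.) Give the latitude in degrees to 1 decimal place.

Mercator areal scale is sec²φ.
sec²φ = 1.88  ⇒  cos²φ = 0.5319  ⇒  cos φ = 0.7293.
φ = arccos(0.7293) ≈ 43.2°.

43.2°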